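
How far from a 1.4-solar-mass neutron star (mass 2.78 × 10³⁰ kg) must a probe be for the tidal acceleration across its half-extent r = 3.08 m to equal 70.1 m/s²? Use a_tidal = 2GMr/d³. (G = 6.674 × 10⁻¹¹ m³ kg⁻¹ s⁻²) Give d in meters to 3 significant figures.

2GMr/d³ = a_tidal  ⇒  d = (2GMr / a_tidal)^(1/3)
d = (2 × 6.674×10⁻¹¹ × (2.78 × 10³⁰) × (3.08) / (70.1))^(1/3)
  = 2.54 × 10⁶ m

2.54 × 10⁶ m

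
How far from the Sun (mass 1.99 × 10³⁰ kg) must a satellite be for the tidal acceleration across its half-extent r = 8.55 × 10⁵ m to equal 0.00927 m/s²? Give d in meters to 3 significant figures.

2.90 × 10⁹ m

2GMr/d³ = a_tidal  ⇒  d = (2GMr / a_tidal)^(1/3)
d = (2 × 6.674×10⁻¹¹ × (1.99 × 10³⁰) × (8.55 × 10⁵) / (0.00927))^(1/3)
  = 2.90 × 10⁹ m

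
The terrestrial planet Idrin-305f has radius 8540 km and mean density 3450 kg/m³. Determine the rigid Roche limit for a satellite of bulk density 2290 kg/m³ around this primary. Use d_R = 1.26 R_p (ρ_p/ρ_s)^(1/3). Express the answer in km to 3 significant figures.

12300 km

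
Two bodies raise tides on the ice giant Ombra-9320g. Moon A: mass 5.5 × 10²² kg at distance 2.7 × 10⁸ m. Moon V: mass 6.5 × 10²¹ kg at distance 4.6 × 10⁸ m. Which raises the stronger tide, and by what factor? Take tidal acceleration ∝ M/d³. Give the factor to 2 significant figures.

Compare M/d³ for the two perturbers:
Moon A: (5.5 × 10²²) / (2.7 × 10⁸)³ = 2.794 × 10⁻³
Moon V: (6.5 × 10²¹) / (4.6 × 10⁸)³ = 6.678 × 10⁻⁵
Ratio (larger/smaller) = 42

Moon A, by a factor of ≈ 42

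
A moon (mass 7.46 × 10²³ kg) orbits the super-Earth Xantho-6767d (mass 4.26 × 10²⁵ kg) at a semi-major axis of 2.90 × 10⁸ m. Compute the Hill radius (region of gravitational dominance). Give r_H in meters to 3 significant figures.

5.22 × 10⁷ m

r_H ≈ a (m/3M)^(1/3)
    = (2.90 × 10⁸) × (7.46 × 10²³ / (3 × 4.26 × 10²⁵))^(1/3)
    = 5.22 × 10⁷ m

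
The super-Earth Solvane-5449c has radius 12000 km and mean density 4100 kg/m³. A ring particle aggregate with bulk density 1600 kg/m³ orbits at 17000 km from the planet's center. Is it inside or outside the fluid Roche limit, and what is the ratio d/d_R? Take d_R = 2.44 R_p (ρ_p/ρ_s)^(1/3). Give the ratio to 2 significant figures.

inside; d/d_R ≈ 0.42

d_R = 2.44 × (12000 km) × (4100/1600)^(1/3) = 40070 km
d/d_R = (17000) / (40070) = 0.42
Since d/d_R < 1, the body is inside the Roche limit.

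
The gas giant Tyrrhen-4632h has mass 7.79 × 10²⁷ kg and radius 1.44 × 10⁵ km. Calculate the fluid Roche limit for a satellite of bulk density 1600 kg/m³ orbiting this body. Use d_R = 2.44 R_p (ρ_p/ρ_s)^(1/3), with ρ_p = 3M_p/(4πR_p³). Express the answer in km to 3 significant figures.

2.57 × 10⁵ km

ρ_p = 3M_p/(4πR_p³) = 3 × (7.79 × 10²⁷) / (4π × (1.44 × 10⁸ m)³) = 623 kg/m³
d_R = 2.44 × 1.44 × 10⁵ km × (623/1600)^(1/3)
    = 2.57 × 10⁵ km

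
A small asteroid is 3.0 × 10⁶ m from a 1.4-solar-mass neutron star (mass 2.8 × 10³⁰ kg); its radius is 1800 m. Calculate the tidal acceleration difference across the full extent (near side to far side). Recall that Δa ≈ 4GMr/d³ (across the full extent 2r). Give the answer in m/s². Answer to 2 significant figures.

The field gradient is 2GM/d³; across the full diameter 2r the difference is 4GMr/d³.
a_tidal = 4GMr/d³
        = 4 × (6.674 × 10⁻¹¹) × (2.8 × 10³⁰) × (1800) / (3.0 × 10⁶)³
        = 5.0 × 10⁴ m/s²

5.0 × 10⁴ m/s²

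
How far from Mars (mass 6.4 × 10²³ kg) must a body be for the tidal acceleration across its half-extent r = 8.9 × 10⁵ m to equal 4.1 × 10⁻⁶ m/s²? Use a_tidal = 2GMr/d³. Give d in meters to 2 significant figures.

2.6 × 10⁸ m

2GMr/d³ = a_tidal  ⇒  d = (2GMr / a_tidal)^(1/3)
d = (2 × 6.674×10⁻¹¹ × (6.4 × 10²³) × (8.9 × 10⁵) / (4.1 × 10⁻⁶))^(1/3)
  = 2.6 × 10⁸ m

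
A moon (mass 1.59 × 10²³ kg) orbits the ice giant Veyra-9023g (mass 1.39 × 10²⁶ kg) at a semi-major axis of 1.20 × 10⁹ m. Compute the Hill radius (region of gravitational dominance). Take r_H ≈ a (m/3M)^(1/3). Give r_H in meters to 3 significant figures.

8.70 × 10⁷ m

r_H ≈ a (m/3M)^(1/3)
    = (1.20 × 10⁹) × (1.59 × 10²³ / (3 × 1.39 × 10²⁶))^(1/3)
    = 8.70 × 10⁷ m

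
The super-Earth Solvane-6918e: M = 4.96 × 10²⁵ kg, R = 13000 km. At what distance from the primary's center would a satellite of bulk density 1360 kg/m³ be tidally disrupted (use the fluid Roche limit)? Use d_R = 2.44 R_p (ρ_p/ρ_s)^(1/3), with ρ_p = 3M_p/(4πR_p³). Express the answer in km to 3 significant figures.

ρ_p = 3M_p/(4πR_p³) = 3 × (4.96 × 10²⁵) / (4π × (1.30 × 10⁷ m)³) = 5390 kg/m³
d_R = 2.44 × 13000 km × (5390/1360)^(1/3)
    = 50200 km

50200 km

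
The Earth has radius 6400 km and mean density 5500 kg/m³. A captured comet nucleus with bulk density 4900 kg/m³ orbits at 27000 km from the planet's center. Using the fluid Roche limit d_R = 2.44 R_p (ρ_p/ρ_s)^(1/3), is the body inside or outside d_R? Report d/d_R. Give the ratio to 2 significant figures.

outside; d/d_R ≈ 1.7

d_R = 2.44 × (6400 km) × (5500/4900)^(1/3) = 16230 km
d/d_R = (27000) / (16230) = 1.7
Since d/d_R > 1, the body is outside the Roche limit.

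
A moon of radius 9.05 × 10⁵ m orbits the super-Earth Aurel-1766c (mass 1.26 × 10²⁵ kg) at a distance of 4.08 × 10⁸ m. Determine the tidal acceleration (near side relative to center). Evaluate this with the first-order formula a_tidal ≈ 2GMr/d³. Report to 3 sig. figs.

2.24 × 10⁻⁵ m/s²

Δg = 2GMr/d³
   = 2 × (6.674 × 10⁻¹¹) × (1.26 × 10²⁵) × (9.05 × 10⁵) / (4.08 × 10⁸)³
   = 2.24 × 10⁻⁵ m/s²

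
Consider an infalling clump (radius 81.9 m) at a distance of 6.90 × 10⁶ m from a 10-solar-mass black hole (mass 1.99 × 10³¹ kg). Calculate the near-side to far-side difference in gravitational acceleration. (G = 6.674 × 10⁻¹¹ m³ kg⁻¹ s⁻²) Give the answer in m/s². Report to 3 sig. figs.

Δg = 4GMr/d³
   = 4 × (6.674 × 10⁻¹¹) × (1.99 × 10³¹) × (81.9) / (6.90 × 10⁶)³
   = 1.32 × 10³ m/s²

1.32 × 10³ m/s²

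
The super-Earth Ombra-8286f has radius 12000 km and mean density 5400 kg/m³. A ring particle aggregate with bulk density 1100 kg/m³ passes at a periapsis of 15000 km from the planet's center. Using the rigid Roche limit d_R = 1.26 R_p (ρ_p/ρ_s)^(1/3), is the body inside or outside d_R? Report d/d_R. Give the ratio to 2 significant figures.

inside; d/d_R ≈ 0.58

d_R = 1.26 × (12000 km) × (5400/1100)^(1/3) = 25700 km
d/d_R = (15000) / (25700) = 0.58
Since d/d_R < 1, the body is inside the Roche limit.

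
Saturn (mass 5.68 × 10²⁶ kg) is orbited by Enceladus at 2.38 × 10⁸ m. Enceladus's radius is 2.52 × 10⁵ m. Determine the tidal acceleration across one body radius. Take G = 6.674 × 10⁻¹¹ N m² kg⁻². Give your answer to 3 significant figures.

1.42 × 10⁻³ m/s²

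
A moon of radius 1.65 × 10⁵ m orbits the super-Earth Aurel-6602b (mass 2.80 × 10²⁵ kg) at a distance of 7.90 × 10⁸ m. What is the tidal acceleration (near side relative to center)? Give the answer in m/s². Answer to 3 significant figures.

Δg = 2GMr/d³
   = 2 × (6.674 × 10⁻¹¹) × (2.80 × 10²⁵) × (1.65 × 10⁵) / (7.90 × 10⁸)³
   = 1.25 × 10⁻⁶ m/s²

1.25 × 10⁻⁶ m/s²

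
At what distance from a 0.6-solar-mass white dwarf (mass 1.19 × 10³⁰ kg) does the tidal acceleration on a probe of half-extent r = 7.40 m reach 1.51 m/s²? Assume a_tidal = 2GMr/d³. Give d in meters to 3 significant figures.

2GMr/d³ = a_tidal  ⇒  d = (2GMr / a_tidal)^(1/3)
d = (2 × 6.674×10⁻¹¹ × (1.19 × 10³⁰) × (7.40) / (1.51))^(1/3)
  = 9.20 × 10⁶ m

9.20 × 10⁶ m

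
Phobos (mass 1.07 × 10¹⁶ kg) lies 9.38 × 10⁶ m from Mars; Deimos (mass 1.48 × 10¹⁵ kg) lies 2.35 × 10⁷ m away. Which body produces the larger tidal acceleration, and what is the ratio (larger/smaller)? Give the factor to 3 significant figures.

Tidal stretch scales as M/d³; compute that for each body.
Phobos: (1.07 × 10¹⁶) / (9.38 × 10⁶)³ = 1.297 × 10⁻⁵
Deimos: (1.48 × 10¹⁵) / (2.35 × 10⁷)³ = 1.140 × 10⁻⁷
Ratio (larger/smaller) = 114

Phobos, by a factor of ≈ 114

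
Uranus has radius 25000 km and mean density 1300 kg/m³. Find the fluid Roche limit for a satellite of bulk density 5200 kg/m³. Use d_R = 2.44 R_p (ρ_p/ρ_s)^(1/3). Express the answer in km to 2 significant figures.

d_R = 2.44 × 25000 km × (1300/5200)^(1/3)
    = 38000 km

38000 km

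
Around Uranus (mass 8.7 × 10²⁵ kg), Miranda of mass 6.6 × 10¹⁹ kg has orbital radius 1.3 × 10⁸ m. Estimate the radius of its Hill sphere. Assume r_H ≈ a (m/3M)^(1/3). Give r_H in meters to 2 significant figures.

r_H ≈ a (m/3M)^(1/3)
    = (1.3 × 10⁸) × (6.6 × 10¹⁹ / (3 × 8.7 × 10²⁵))^(1/3)
    = 8.2 × 10⁵ m

8.2 × 10⁵ m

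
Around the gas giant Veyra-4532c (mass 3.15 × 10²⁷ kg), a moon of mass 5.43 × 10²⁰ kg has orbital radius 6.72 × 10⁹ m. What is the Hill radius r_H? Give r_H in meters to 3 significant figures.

2.59 × 10⁷ m

r_H ≈ a (m/3M)^(1/3)
    = (6.72 × 10⁹) × (5.43 × 10²⁰ / (3 × 3.15 × 10²⁷))^(1/3)
    = 2.59 × 10⁷ m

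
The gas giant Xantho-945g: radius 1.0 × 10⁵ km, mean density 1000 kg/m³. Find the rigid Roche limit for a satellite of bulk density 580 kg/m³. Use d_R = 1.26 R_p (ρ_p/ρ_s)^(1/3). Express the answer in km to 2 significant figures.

d_R = 1.26 × 1.0 × 10⁵ km × (1000/580)^(1/3)
    = 1.5 × 10⁵ km

1.5 × 10⁵ km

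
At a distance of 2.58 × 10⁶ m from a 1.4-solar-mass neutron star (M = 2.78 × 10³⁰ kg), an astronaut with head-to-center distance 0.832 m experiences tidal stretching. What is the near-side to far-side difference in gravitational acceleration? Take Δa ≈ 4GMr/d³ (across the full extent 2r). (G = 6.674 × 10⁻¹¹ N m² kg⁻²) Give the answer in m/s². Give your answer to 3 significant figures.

a_tidal = 4GMr/d³
        = 4 × (6.674 × 10⁻¹¹) × (2.78 × 10³⁰) × (0.832) / (2.58 × 10⁶)³
        = 3.60 × 10¹ m/s²

3.60 × 10¹ m/s²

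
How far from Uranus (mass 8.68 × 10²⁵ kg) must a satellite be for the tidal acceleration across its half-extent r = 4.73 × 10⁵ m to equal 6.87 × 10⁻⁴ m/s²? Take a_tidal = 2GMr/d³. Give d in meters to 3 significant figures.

2.00 × 10⁸ m

2GMr/d³ = a_tidal  ⇒  d = (2GMr / a_tidal)^(1/3)
d = (2 × 6.674×10⁻¹¹ × (8.68 × 10²⁵) × (4.73 × 10⁵) / (6.87 × 10⁻⁴))^(1/3)
  = 2.00 × 10⁸ m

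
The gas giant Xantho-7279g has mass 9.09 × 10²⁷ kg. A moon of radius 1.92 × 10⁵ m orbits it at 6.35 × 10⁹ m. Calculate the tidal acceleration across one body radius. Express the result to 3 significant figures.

a_tidal = 2GMr/d³
        = 2 × (6.674 × 10⁻¹¹) × (9.09 × 10²⁷) × (1.92 × 10⁵) / (6.35 × 10⁹)³
        = 9.10 × 10⁻⁷ m/s²

9.10 × 10⁻⁷ m/s²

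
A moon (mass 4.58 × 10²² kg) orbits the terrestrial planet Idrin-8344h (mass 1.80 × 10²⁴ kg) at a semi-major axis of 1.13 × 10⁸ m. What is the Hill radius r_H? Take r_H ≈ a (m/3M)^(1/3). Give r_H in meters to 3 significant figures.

2.30 × 10⁷ m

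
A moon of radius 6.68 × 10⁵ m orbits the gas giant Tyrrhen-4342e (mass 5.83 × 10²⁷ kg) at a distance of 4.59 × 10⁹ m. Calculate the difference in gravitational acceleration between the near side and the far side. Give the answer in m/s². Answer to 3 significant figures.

a_tidal = 4GMr/d³
        = 4 × (6.674 × 10⁻¹¹) × (5.83 × 10²⁷) × (6.68 × 10⁵) / (4.59 × 10⁹)³
        = 1.08 × 10⁻⁵ m/s²

1.08 × 10⁻⁵ m/s²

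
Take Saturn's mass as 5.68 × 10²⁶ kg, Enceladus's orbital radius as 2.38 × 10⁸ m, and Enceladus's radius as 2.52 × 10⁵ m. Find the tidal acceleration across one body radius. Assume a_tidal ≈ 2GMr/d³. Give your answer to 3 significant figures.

Δg = 2GMr/d³
   = 2 × (6.674 × 10⁻¹¹) × (5.68 × 10²⁶) × (2.52 × 10⁵) / (2.38 × 10⁸)³
   = 1.42 × 10⁻³ m/s²

1.42 × 10⁻³ m/s²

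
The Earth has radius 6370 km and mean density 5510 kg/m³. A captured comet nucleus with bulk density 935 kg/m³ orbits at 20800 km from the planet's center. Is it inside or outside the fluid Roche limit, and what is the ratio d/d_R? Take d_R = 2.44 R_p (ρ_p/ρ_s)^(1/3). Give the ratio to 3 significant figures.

d_R = 2.44 × (6370 km) × (5510/935)^(1/3) = 28070 km
d/d_R = (20800) / (28070) = 0.741
Since d/d_R < 1, the body is inside the Roche limit.

inside; d/d_R ≈ 0.741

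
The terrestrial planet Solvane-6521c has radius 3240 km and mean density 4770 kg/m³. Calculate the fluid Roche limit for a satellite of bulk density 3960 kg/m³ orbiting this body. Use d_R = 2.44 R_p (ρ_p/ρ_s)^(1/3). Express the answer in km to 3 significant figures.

8410 km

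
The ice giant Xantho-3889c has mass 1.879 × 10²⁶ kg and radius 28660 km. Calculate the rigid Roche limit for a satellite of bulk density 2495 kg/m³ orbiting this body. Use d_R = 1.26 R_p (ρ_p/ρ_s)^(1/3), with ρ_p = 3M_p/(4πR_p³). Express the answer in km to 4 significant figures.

33010 km

ρ_p = 3M_p/(4πR_p³) = 3 × (1.879 × 10²⁶) / (4π × (2.866 × 10⁷ m)³) = 1906 kg/m³
d_R = 1.26 × 28660 km × (1906/2495)^(1/3)
    = 33010 km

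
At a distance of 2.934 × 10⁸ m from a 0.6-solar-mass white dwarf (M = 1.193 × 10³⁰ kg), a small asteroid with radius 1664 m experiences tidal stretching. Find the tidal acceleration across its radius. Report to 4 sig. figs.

Δg = 2GMr/d³
   = 2 × (6.674 × 10⁻¹¹) × (1.193 × 10³⁰) × (1664) / (2.934 × 10⁸)³
   = 1.049 × 10⁻² m/s²

1.049 × 10⁻² m/s²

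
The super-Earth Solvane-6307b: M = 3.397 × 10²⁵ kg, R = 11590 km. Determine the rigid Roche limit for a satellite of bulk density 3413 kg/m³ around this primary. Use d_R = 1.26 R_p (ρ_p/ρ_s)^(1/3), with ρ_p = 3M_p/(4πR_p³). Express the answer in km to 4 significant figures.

16810 km

ρ_p = 3M_p/(4πR_p³) = 3 × (3.397 × 10²⁵) / (4π × (1.159 × 10⁷ m)³) = 5209 kg/m³
d_R = 1.26 × 11590 km × (5209/3413)^(1/3)
    = 16810 km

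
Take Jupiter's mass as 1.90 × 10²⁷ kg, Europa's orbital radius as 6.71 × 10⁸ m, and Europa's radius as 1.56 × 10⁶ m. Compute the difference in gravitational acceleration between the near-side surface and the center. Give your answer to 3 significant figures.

1.31 × 10⁻³ m/s²

Δg = 2GMr/d³
   = 2 × (6.674 × 10⁻¹¹) × (1.90 × 10²⁷) × (1.56 × 10⁶) / (6.71 × 10⁸)³
   = 1.31 × 10⁻³ m/s²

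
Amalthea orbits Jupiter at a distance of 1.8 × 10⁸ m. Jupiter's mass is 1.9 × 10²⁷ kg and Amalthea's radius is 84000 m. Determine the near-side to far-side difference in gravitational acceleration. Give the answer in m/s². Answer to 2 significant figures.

a_tidal = 4GMr/d³
        = 4 × (6.674 × 10⁻¹¹) × (1.9 × 10²⁷) × (84000) / (1.8 × 10⁸)³
        = 7.3 × 10⁻³ m/s²

7.3 × 10⁻³ m/s²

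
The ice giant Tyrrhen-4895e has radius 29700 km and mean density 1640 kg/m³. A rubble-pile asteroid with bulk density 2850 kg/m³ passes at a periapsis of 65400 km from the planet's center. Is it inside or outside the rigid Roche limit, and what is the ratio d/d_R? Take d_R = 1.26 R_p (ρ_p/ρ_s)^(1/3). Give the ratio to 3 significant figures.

outside; d/d_R ≈ 2.10

d_R = 1.26 × (29700 km) × (1640/2850)^(1/3) = 31130 km
d/d_R = (65400) / (31130) = 2.10
Since d/d_R > 1, the body is outside the Roche limit.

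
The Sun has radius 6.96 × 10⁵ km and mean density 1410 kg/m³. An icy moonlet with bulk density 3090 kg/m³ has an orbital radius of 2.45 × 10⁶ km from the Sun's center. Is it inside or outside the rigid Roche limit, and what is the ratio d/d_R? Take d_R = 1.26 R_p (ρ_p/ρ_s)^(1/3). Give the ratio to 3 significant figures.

outside; d/d_R ≈ 3.63

d_R = 1.26 × (6.96 × 10⁵ km) × (1410/3090)^(1/3) = 6.751 × 10⁵ km
d/d_R = (2.45 × 10⁶) / (6.751 × 10⁵) = 3.63
Since d/d_R > 1, the body is outside the Roche limit.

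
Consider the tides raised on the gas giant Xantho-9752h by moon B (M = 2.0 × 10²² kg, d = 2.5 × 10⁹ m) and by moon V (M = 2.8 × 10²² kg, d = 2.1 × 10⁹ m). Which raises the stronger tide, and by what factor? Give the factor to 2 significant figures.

Compare M/d³ for the two perturbers:
Moon B: (2.0 × 10²²) / (2.5 × 10⁹)³ = 1.280 × 10⁻⁶
Moon V: (2.8 × 10²²) / (2.1 × 10⁹)³ = 3.023 × 10⁻⁶
Ratio (larger/smaller) = 2.4

Moon V, by a factor of ≈ 2.4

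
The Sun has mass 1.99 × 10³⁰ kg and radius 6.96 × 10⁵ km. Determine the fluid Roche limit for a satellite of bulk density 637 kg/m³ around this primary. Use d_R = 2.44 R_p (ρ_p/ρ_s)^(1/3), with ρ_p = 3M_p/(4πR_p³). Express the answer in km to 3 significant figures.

ρ_p = 3M_p/(4πR_p³) = 3 × (1.99 × 10³⁰) / (4π × (6.96 × 10⁸ m)³) = 1410 kg/m³
d_R = 2.44 × 6.96 × 10⁵ km × (1410/637)^(1/3)
    = 2.21 × 10⁶ km

2.21 × 10⁶ km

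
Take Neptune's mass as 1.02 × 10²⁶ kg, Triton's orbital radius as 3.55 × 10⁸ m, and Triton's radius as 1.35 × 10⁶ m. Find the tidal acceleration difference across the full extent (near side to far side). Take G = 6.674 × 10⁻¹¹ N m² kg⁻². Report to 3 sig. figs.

Δg = 4GMr/d³
   = 4 × (6.674 × 10⁻¹¹) × (1.02 × 10²⁶) × (1.35 × 10⁶) / (3.55 × 10⁸)³
   = 8.22 × 10⁻⁴ m/s²

8.22 × 10⁻⁴ m/s²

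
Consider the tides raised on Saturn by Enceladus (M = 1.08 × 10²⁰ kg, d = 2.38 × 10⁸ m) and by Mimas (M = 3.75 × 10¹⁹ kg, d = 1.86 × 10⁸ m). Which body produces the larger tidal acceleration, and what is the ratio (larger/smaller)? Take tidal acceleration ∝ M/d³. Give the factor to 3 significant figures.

The tide-raising term goes as M/d³ (the gradient of a 1/d² field).
Enceladus: (1.08 × 10²⁰) / (2.38 × 10⁸)³ = 8.011 × 10⁻⁶
Mimas: (3.75 × 10¹⁹) / (1.86 × 10⁸)³ = 5.828 × 10⁻⁶
Ratio (larger/smaller) = 1.37

Enceladus, by a factor of ≈ 1.37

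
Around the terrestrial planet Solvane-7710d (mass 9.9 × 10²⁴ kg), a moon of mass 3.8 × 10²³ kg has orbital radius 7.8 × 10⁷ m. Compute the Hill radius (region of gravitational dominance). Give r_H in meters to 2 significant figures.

r_H ≈ a (m/3M)^(1/3)
    = (7.8 × 10⁷) × (3.8 × 10²³ / (3 × 9.9 × 10²⁴))^(1/3)
    = 1.8 × 10⁷ m

1.8 × 10⁷ m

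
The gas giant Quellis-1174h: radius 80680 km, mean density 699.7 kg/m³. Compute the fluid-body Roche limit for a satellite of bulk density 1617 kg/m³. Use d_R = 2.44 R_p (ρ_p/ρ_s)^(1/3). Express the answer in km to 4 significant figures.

d_R = 2.44 × 80680 km × (699.7/1617)^(1/3)
    = 1.489 × 10⁵ km

1.489 × 10⁵ km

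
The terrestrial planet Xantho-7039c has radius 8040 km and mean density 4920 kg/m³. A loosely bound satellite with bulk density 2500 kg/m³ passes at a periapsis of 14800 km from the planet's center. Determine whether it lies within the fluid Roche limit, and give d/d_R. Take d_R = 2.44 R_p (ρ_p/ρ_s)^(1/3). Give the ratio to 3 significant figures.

d_R = 2.44 × (8040 km) × (4920/2500)^(1/3) = 24580 km
d/d_R = (14800) / (24580) = 0.602
Since d/d_R < 1, the body is inside the Roche limit.

inside; d/d_R ≈ 0.602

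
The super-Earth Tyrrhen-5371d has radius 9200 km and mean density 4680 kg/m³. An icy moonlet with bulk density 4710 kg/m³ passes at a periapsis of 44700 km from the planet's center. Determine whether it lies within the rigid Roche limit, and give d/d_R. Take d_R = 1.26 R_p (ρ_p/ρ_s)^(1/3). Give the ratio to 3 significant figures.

outside; d/d_R ≈ 3.86

d_R = 1.26 × (9200 km) × (4680/4710)^(1/3) = 11570 km
d/d_R = (44700) / (11570) = 3.86
Since d/d_R > 1, the body is outside the Roche limit.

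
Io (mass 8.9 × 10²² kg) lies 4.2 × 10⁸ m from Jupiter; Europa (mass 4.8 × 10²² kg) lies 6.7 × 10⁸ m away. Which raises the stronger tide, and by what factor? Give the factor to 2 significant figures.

Io, by a factor of ≈ 7.5

The tide-raising term goes as M/d³ (the gradient of a 1/d² field).
Io: (8.9 × 10²²) / (4.2 × 10⁸)³ = 1.201 × 10⁻³
Europa: (4.8 × 10²²) / (6.7 × 10⁸)³ = 1.596 × 10⁻⁴
Ratio (larger/smaller) = 7.5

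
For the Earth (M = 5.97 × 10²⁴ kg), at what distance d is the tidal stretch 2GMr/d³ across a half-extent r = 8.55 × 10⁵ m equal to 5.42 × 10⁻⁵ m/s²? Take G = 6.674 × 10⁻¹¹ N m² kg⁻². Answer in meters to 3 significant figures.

2GMr/d³ = a_tidal  ⇒  d = (2GMr / a_tidal)^(1/3)
d = (2 × 6.674×10⁻¹¹ × (5.97 × 10²⁴) × (8.55 × 10⁵) / (5.42 × 10⁻⁵))^(1/3)
  = 2.33 × 10⁸ m

2.33 × 10⁸ m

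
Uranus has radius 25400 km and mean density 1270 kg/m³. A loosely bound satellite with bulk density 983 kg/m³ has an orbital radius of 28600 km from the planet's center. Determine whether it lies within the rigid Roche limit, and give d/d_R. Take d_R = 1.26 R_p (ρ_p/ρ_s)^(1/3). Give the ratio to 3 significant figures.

inside; d/d_R ≈ 0.820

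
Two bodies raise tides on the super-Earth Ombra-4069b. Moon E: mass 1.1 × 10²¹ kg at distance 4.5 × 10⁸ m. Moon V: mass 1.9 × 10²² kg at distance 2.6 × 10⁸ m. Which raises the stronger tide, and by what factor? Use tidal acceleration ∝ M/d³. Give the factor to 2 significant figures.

Moon V, by a factor of ≈ 90

Tidal stretch scales as M/d³; compute that for each body.
Moon E: (1.1 × 10²¹) / (4.5 × 10⁸)³ = 1.207 × 10⁻⁵
Moon V: (1.9 × 10²²) / (2.6 × 10⁸)³ = 1.081 × 10⁻³
Ratio (larger/smaller) = 90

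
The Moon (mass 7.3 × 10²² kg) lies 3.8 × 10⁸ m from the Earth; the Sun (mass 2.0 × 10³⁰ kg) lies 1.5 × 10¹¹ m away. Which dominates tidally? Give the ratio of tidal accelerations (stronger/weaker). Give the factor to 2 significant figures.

The tide-raising term goes as M/d³ (the gradient of a 1/d² field).
The Moon: (7.3 × 10²²) / (3.8 × 10⁸)³ = 1.330 × 10⁻³
The Sun: (2.0 × 10³⁰) / (1.5 × 10¹¹)³ = 5.926 × 10⁻⁴
Ratio (larger/smaller) = 2.2

The Moon, by a factor of ≈ 2.2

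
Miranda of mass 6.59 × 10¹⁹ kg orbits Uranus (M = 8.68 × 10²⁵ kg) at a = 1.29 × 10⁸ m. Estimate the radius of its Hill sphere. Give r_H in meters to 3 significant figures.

8.16 × 10⁵ m

r_H ≈ a (m/3M)^(1/3)
    = (1.29 × 10⁸) × (6.59 × 10¹⁹ / (3 × 8.68 × 10²⁵))^(1/3)
    = 8.16 × 10⁵ m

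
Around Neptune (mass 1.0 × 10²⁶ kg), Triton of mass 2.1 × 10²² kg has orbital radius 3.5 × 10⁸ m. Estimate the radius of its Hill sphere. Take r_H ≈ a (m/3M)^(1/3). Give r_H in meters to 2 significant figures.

r_H ≈ a (m/3M)^(1/3)
    = (3.5 × 10⁸) × (2.1 × 10²² / (3 × 1.0 × 10²⁶))^(1/3)
    = 1.4 × 10⁷ m

1.4 × 10⁷ m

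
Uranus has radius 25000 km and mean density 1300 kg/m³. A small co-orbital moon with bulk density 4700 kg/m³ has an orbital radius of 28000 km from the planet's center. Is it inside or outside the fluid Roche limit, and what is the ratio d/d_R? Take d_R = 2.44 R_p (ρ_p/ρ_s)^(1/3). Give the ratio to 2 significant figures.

inside; d/d_R ≈ 0.70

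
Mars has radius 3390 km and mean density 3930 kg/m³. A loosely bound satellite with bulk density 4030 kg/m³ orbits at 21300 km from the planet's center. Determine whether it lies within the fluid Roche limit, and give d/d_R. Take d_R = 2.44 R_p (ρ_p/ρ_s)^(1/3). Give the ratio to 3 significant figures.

d_R = 2.44 × (3390 km) × (3930/4030)^(1/3) = 8203 km
d/d_R = (21300) / (8203) = 2.60
Since d/d_R > 1, the body is outside the Roche limit.

outside; d/d_R ≈ 2.60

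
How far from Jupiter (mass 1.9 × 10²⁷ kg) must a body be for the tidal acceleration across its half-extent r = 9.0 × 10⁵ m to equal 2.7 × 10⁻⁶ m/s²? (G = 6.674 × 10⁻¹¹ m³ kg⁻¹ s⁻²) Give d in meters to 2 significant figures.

4.4 × 10⁹ m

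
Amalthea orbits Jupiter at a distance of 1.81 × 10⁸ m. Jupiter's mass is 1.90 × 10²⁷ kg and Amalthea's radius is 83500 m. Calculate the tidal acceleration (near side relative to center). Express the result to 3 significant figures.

3.57 × 10⁻³ m/s²

The tidal stretch is the gradient of GM/d² times the body's extent r, hence the 1/d³ dependence.
Δg = 2GMr/d³
   = 2 × (6.674 × 10⁻¹¹) × (1.90 × 10²⁷) × (83500) / (1.81 × 10⁸)³
   = 3.57 × 10⁻³ m/s²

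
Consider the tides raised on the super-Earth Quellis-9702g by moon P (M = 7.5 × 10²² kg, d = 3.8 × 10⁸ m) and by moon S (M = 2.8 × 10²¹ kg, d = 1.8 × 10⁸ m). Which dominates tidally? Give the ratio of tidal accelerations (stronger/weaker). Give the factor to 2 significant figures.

Moon P, by a factor of ≈ 2.8

Tidal stretch scales as M/d³; compute that for each body.
Moon P: (7.5 × 10²²) / (3.8 × 10⁸)³ = 1.367 × 10⁻³
Moon S: (2.8 × 10²¹) / (1.8 × 10⁸)³ = 4.801 × 10⁻⁴
Ratio (larger/smaller) = 2.8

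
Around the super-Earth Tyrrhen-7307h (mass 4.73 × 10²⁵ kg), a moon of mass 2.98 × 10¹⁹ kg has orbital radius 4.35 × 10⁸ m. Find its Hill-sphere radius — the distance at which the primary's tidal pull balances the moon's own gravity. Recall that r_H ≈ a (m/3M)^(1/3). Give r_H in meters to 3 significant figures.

2.59 × 10⁶ m

r_H ≈ a (m/3M)^(1/3)
    = (4.35 × 10⁸) × (2.98 × 10¹⁹ / (3 × 4.73 × 10²⁵))^(1/3)
    = 2.59 × 10⁶ m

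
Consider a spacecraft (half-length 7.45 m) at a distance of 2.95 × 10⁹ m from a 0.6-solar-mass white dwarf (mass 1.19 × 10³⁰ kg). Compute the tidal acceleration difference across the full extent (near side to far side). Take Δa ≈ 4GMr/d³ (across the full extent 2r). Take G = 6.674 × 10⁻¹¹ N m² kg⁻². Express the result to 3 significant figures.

9.22 × 10⁻⁸ m/s²

Δa = 4GMr/d³
   = 4 × (6.674 × 10⁻¹¹) × (1.19 × 10³⁰) × (7.45) / (2.95 × 10⁹)³
   = 9.22 × 10⁻⁸ m/s²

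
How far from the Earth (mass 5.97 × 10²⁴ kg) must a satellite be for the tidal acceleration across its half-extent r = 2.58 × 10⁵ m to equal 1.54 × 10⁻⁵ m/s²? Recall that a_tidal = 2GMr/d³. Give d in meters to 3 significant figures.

2.37 × 10⁸ m

2GMr/d³ = a_tidal  ⇒  d = (2GMr / a_tidal)^(1/3)
d = (2 × 6.674×10⁻¹¹ × (5.97 × 10²⁴) × (2.58 × 10⁵) / (1.54 × 10⁻⁵))^(1/3)
  = 2.37 × 10⁸ m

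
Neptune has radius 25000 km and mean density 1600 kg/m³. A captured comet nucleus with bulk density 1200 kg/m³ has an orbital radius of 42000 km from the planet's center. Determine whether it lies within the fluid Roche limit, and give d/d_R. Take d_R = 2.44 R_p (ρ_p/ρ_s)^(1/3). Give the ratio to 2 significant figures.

inside; d/d_R ≈ 0.63

d_R = 2.44 × (25000 km) × (1600/1200)^(1/3) = 67140 km
d/d_R = (42000) / (67140) = 0.63
Since d/d_R < 1, the body is inside the Roche limit.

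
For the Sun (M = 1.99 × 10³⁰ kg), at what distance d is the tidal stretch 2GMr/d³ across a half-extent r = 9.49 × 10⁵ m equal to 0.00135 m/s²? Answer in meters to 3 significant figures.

2GMr/d³ = a_tidal  ⇒  d = (2GMr / a_tidal)^(1/3)
d = (2 × 6.674×10⁻¹¹ × (1.99 × 10³⁰) × (9.49 × 10⁵) / (0.00135))^(1/3)
  = 5.72 × 10⁹ m

5.72 × 10⁹ m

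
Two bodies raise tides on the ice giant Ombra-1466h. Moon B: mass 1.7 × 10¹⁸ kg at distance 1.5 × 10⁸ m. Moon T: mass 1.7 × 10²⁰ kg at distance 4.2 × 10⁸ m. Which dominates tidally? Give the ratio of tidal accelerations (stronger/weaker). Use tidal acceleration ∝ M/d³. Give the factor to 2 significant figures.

Moon T, by a factor of ≈ 4.6

The tide-raising term goes as M/d³ (the gradient of a 1/d² field).
Moon B: (1.7 × 10¹⁸) / (1.5 × 10⁸)³ = 5.037 × 10⁻⁷
Moon T: (1.7 × 10²⁰) / (4.2 × 10⁸)³ = 2.295 × 10⁻⁶
Ratio (larger/smaller) = 4.6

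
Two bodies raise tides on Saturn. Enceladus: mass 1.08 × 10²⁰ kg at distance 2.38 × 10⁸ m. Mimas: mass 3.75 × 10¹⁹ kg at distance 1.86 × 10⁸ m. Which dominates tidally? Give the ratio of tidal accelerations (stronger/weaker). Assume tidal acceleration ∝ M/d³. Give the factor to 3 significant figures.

Enceladus, by a factor of ≈ 1.37

The tide-raising term goes as M/d³ (the gradient of a 1/d² field).
Enceladus: (1.08 × 10²⁰) / (2.38 × 10⁸)³ = 8.011 × 10⁻⁶
Mimas: (3.75 × 10¹⁹) / (1.86 × 10⁸)³ = 5.828 × 10⁻⁶
Ratio (larger/smaller) = 1.37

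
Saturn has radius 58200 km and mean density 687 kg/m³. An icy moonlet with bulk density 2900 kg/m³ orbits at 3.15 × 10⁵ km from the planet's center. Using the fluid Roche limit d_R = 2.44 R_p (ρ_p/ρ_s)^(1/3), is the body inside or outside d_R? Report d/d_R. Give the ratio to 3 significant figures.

d_R = 2.44 × (58200 km) × (687/2900)^(1/3) = 87870 km
d/d_R = (3.15 × 10⁵) / (87870) = 3.58
Since d/d_R > 1, the body is outside the Roche limit.

outside; d/d_R ≈ 3.58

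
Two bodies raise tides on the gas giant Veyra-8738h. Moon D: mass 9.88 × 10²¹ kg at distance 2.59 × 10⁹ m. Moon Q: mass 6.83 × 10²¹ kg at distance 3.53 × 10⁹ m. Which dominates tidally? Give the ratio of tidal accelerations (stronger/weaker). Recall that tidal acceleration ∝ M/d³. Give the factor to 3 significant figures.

Moon D, by a factor of ≈ 3.66

Tidal acceleration ∝ M/d³, so compare M/d³ for each.
Moon D: (9.88 × 10²¹) / (2.59 × 10⁹)³ = 5.687 × 10⁻⁷
Moon Q: (6.83 × 10²¹) / (3.53 × 10⁹)³ = 1.553 × 10⁻⁷
Ratio (larger/smaller) = 3.66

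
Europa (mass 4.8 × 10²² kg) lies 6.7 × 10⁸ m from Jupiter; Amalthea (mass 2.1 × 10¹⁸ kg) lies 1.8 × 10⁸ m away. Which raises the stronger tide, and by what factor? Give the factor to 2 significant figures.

Europa, by a factor of ≈ 440

Compare M/d³ for the two perturbers:
Europa: (4.8 × 10²²) / (6.7 × 10⁸)³ = 1.596 × 10⁻⁴
Amalthea: (2.1 × 10¹⁸) / (1.8 × 10⁸)³ = 3.601 × 10⁻⁷
Ratio (larger/smaller) = 440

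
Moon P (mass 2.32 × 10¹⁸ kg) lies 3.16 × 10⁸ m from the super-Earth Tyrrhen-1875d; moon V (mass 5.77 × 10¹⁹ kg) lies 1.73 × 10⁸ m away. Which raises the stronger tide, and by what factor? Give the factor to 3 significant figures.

Moon V, by a factor of ≈ 152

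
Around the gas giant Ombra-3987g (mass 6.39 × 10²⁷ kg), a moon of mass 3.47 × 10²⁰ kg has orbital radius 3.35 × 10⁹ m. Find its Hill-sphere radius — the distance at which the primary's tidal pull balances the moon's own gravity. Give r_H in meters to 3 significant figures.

r_H ≈ a (m/3M)^(1/3)
    = (3.35 × 10⁹) × (3.47 × 10²⁰ / (3 × 6.39 × 10²⁷))^(1/3)
    = 8.80 × 10⁶ m

8.80 × 10⁶ m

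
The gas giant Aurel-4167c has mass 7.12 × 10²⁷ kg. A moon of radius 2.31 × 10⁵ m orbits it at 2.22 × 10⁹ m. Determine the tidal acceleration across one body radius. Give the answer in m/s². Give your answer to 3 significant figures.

2.01 × 10⁻⁵ m/s²

Δg = 2GMr/d³
   = 2 × (6.674 × 10⁻¹¹) × (7.12 × 10²⁷) × (2.31 × 10⁵) / (2.22 × 10⁹)³
   = 2.01 × 10⁻⁵ m/s²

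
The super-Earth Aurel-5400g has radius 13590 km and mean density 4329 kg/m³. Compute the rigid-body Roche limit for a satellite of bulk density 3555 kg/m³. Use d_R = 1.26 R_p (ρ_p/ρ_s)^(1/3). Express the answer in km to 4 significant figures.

18290 km

d_R = 1.26 × 13590 km × (4329/3555)^(1/3)
    = 18290 km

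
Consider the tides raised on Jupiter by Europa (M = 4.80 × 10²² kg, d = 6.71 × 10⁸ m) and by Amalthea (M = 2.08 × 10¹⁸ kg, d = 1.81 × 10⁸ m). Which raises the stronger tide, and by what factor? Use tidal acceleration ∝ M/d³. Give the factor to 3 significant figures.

Europa, by a factor of ≈ 453

Tidal stretch scales as M/d³; compute that for each body.
Europa: (4.80 × 10²²) / (6.71 × 10⁸)³ = 1.589 × 10⁻⁴
Amalthea: (2.08 × 10¹⁸) / (1.81 × 10⁸)³ = 3.508 × 10⁻⁷
Ratio (larger/smaller) = 453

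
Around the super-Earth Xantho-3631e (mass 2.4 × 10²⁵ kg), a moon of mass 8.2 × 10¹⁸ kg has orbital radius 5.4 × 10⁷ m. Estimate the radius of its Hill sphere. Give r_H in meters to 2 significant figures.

r_H ≈ a (m/3M)^(1/3)
    = (5.4 × 10⁷) × (8.2 × 10¹⁸ / (3 × 2.4 × 10²⁵))^(1/3)
    = 2.6 × 10⁵ m

2.6 × 10⁵ m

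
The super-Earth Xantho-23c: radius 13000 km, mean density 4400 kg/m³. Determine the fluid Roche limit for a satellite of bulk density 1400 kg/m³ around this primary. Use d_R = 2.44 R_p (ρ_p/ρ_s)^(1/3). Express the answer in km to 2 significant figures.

46000 km

d_R = 2.44 × 13000 km × (4400/1400)^(1/3)
    = 46000 km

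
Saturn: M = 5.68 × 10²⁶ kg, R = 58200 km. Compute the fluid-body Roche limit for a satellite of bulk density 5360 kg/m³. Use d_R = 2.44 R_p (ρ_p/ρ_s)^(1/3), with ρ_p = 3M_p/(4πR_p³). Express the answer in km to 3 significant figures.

ρ_p = 3M_p/(4πR_p³) = 3 × (5.68 × 10²⁶) / (4π × (5.82 × 10⁷ m)³) = 688 kg/m³
d_R = 2.44 × 58200 km × (688/5360)^(1/3)
    = 71600 km

71600 km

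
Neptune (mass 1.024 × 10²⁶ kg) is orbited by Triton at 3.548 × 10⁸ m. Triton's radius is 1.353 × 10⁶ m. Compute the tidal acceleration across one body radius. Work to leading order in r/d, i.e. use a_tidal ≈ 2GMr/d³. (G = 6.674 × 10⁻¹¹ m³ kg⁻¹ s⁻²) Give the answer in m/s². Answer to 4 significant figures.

4.141 × 10⁻⁴ m/s²

Δa = 2GMr/d³
   = 2 × (6.674 × 10⁻¹¹) × (1.024 × 10²⁶) × (1.353 × 10⁶) / (3.548 × 10⁸)³
   = 4.141 × 10⁻⁴ m/s²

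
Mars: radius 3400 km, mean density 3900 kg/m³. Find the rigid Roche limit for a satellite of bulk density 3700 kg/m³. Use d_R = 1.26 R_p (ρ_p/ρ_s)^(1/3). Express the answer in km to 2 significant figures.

4400 km

d_R = 1.26 × 3400 km × (3900/3700)^(1/3)
    = 4400 km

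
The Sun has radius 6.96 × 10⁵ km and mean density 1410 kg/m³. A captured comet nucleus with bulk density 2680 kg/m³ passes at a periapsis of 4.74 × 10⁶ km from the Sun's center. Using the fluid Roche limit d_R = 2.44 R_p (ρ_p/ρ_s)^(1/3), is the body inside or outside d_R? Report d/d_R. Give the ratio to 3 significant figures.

d_R = 2.44 × (6.96 × 10⁵ km) × (1410/2680)^(1/3) = 1.371 × 10⁶ km
d/d_R = (4.74 × 10⁶) / (1.371 × 10⁶) = 3.46
Since d/d_R > 1, the body is outside the Roche limit.

outside; d/d_R ≈ 3.46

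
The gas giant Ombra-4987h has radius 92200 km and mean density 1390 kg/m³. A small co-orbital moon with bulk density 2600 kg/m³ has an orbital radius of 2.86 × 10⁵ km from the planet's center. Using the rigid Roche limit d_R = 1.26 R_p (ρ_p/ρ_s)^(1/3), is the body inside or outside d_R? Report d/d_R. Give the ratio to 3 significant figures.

d_R = 1.26 × (92200 km) × (1390/2600)^(1/3) = 94290 km
d/d_R = (2.86 × 10⁵) / (94290) = 3.03
Since d/d_R > 1, the body is outside the Roche limit.

outside; d/d_R ≈ 3.03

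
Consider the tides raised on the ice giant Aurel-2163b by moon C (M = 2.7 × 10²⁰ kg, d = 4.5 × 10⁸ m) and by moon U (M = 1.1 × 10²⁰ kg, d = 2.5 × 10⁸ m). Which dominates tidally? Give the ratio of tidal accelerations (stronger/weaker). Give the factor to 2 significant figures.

Moon U, by a factor of ≈ 2.4

Compare M/d³ for the two perturbers:
Moon C: (2.7 × 10²⁰) / (4.5 × 10⁸)³ = 2.963 × 10⁻⁶
Moon U: (1.1 × 10²⁰) / (2.5 × 10⁸)³ = 7.040 × 10⁻⁶
Ratio (larger/smaller) = 2.4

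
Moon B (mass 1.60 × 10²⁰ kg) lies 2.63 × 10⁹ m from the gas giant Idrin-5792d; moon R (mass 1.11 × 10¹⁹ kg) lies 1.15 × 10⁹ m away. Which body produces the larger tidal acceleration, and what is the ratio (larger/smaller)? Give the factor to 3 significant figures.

Tidal acceleration ∝ M/d³, so compare M/d³ for each.
Moon B: (1.60 × 10²⁰) / (2.63 × 10⁹)³ = 8.795 × 10⁻⁹
Moon R: (1.11 × 10¹⁹) / (1.15 × 10⁹)³ = 7.298 × 10⁻⁹
Ratio (larger/smaller) = 1.21

Moon B, by a factor of ≈ 1.21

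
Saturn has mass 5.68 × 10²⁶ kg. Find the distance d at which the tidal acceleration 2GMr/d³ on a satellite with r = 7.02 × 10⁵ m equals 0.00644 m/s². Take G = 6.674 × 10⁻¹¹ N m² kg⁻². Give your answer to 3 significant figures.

2.02 × 10⁸ m

2GMr/d³ = a_tidal  ⇒  d = (2GMr / a_tidal)^(1/3)
d = (2 × 6.674×10⁻¹¹ × (5.68 × 10²⁶) × (7.02 × 10⁵) / (0.00644))^(1/3)
  = 2.02 × 10⁸ m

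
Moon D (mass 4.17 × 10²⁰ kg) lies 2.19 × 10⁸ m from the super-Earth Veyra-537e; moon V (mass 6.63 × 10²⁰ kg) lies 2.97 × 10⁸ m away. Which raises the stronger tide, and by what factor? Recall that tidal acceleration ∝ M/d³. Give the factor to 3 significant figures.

Tidal acceleration ∝ M/d³, so compare M/d³ for each.
Moon D: (4.17 × 10²⁰) / (2.19 × 10⁸)³ = 3.970 × 10⁻⁵
Moon V: (6.63 × 10²⁰) / (2.97 × 10⁸)³ = 2.531 × 10⁻⁵
Ratio (larger/smaller) = 1.57

Moon D, by a factor of ≈ 1.57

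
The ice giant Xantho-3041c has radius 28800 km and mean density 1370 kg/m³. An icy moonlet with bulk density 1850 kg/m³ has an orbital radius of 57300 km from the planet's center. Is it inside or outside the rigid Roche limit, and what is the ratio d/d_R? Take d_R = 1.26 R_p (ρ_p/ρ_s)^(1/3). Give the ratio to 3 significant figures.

d_R = 1.26 × (28800 km) × (1370/1850)^(1/3) = 32830 km
d/d_R = (57300) / (32830) = 1.75
Since d/d_R > 1, the body is outside the Roche limit.

outside; d/d_R ≈ 1.75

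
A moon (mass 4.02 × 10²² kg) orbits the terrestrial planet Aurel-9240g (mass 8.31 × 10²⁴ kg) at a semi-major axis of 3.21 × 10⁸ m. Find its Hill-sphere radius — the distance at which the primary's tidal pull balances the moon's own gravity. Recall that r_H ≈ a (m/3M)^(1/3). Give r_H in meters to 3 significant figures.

r_H ≈ a (m/3M)^(1/3)
    = (3.21 × 10⁸) × (4.02 × 10²² / (3 × 8.31 × 10²⁴))^(1/3)
    = 3.76 × 10⁷ m

3.76 × 10⁷ m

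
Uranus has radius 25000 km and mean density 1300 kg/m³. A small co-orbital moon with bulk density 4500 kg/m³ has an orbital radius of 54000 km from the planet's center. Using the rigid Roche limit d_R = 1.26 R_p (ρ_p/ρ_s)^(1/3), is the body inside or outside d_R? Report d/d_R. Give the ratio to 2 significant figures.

outside; d/d_R ≈ 2.6

d_R = 1.26 × (25000 km) × (1300/4500)^(1/3) = 20820 km
d/d_R = (54000) / (20820) = 2.6
Since d/d_R > 1, the body is outside the Roche limit.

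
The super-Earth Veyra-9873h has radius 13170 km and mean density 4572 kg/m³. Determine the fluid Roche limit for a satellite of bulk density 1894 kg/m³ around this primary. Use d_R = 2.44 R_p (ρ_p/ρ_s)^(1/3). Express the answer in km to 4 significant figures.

43110 km

d_R = 2.44 × 13170 km × (4572/1894)^(1/3)
    = 43110 km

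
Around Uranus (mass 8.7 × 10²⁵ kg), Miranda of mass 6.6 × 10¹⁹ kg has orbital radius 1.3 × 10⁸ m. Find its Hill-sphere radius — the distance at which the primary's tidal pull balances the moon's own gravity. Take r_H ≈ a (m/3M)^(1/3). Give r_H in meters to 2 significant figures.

r_H ≈ a (m/3M)^(1/3)
    = (1.3 × 10⁸) × (6.6 × 10¹⁹ / (3 × 8.7 × 10²⁵))^(1/3)
    = 8.2 × 10⁵ m

8.2 × 10⁵ m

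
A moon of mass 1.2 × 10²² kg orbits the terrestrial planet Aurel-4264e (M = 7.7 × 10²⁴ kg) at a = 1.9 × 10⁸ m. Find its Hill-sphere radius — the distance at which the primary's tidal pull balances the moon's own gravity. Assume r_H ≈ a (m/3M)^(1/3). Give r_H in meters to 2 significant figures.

1.5 × 10⁷ m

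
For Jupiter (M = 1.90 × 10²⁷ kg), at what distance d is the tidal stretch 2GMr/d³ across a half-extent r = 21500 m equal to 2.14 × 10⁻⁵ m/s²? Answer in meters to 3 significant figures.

6.34 × 10⁸ m

2GMr/d³ = a_tidal  ⇒  d = (2GMr / a_tidal)^(1/3)
d = (2 × 6.674×10⁻¹¹ × (1.90 × 10²⁷) × (21500) / (2.14 × 10⁻⁵))^(1/3)
  = 6.34 × 10⁸ m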